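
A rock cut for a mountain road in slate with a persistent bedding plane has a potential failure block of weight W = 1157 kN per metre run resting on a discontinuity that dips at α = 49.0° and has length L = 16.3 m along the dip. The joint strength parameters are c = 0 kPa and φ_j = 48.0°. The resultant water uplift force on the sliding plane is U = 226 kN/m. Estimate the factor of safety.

FS = 0.68

Resolving the block weight along and normal to the plane and applying the Mohr–Coulomb strength on the joint:
N' = W cosα − U = 1157·cos49.0° − 226 = 533.1 kN/m
Driving force T = W sinα = 1157·sin49.0° = 873.2 kN/m
Resisting force R = c·L + N'·tanφ_j = 0·16.3 + 533.1·tan48.0° = 0.0 + 592.0 = 592.0 kN/m
FS = R / T = 592.0 / 873.2 = 0.678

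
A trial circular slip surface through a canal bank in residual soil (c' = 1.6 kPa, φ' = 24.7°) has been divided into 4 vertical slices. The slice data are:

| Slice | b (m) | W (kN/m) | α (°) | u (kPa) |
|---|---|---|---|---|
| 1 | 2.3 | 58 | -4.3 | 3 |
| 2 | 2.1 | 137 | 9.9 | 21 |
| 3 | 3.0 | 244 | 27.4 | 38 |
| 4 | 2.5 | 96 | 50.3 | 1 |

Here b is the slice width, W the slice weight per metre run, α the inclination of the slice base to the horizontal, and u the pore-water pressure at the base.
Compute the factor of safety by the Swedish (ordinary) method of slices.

FS = 0.73

Ordinary method of slices: FS = Σ[c'·Δl_i + (W_i cosα_i − u_i·Δl_i)·tanφ'] / Σ W_i sinα_i, with Δl_i = b_i / cosα_i.
Slice 1: Δl = 2.3/cos(-4.3°) = 2.306 m; N'_1 = 58·cos(-4.3°) − 3·2.306 = 50.9; c'Δl = 3.69; W sinα = -4.3
Slice 2: Δl = 2.1/cos9.9° = 2.132 m; N'_2 = 137·cos9.9° − 21·2.132 = 90.2; c'Δl = 3.41; W sinα = 23.6
Slice 3: Δl = 3.0/cos27.4° = 3.379 m; N'_3 = 244·cos27.4° − 38·3.379 = 88.2; c'Δl = 5.41; W sinα = 112.3
Slice 4: Δl = 2.5/cos50.3° = 3.914 m; N'_4 = 96·cos50.3° − 1·3.914 = 57.4; c'Δl = 6.26; W sinα = 73.9
Σc'Δl = 18.8 kN/m; ΣN' = 286.7 kN/m; ΣW sinα = 205.4 kN/m
Resisting = 18.8 + 286.7·tan24.7° = 18.8 + 131.9 = 150.7 kN/m
FS = 150.7 / 205.4 = 0.734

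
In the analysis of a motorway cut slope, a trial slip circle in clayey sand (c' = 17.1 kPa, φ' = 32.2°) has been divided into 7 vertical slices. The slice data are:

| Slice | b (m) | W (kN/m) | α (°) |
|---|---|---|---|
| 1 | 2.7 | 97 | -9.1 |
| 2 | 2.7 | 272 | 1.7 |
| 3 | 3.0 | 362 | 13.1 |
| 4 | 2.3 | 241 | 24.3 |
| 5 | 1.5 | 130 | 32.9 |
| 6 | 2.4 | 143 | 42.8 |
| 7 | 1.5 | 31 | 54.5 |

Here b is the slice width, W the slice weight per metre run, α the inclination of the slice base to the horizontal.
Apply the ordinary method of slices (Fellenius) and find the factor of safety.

Ordinary method of slices: FS = Σ[c'·Δl_i + (W_i cosα_i)·tanφ'] / Σ W_i sinα_i, with Δl_i = b_i / cosα_i.
Slice 1: Δl = 2.7/cos(-9.1°) = 2.734 m; N'_1 = 97·cos(-9.1°) = 95.8; c'Δl = 46.76; W sinα = -15.3
Slice 2: Δl = 2.7/cos1.7° = 2.701 m; N'_2 = 272·cos1.7° = 271.9; c'Δl = 46.19; W sinα = 8.1
Slice 3: Δl = 3.0/cos13.1° = 3.080 m; N'_3 = 362·cos13.1° = 352.6; c'Δl = 52.67; W sinα = 82.0
Slice 4: Δl = 2.3/cos24.3° = 2.524 m; N'_4 = 241·cos24.3° = 219.6; c'Δl = 43.15; W sinα = 99.2
Slice 5: Δl = 1.5/cos32.9° = 1.787 m; N'_5 = 130·cos32.9° = 109.2; c'Δl = 30.55; W sinα = 70.6
Slice 6: Δl = 2.4/cos42.8° = 3.271 m; N'_6 = 143·cos42.8° = 104.9; c'Δl = 55.93; W sinα = 97.2
Slice 7: Δl = 1.5/cos54.5° = 2.583 m; N'_7 = 31·cos54.5° = 18.0; c'Δl = 44.17; W sinα = 25.2
Σc'Δl = 319.4 kN/m; ΣN' = 1172.0 kN/m; ΣW sinα = 367.0 kN/m
Resisting = 319.4 + 1172.0·tan32.2° = 319.4 + 738.0 = 1057.5 kN/m
FS = 1057.5 / 367.0 = 2.882

FS = 2.88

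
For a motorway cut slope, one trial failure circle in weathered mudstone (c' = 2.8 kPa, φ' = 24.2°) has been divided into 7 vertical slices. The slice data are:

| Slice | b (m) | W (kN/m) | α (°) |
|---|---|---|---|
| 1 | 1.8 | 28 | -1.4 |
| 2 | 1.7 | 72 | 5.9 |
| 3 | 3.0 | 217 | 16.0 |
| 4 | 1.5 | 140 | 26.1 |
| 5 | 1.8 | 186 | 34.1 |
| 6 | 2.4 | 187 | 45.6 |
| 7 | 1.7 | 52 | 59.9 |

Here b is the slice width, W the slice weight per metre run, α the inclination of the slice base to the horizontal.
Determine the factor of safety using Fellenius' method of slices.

Ordinary method of slices: FS = Σ[c'·Δl_i + (W_i cosα_i)·tanφ'] / Σ W_i sinα_i, with Δl_i = b_i / cosα_i.
Slice 1: Δl = 1.8/cos(-1.4°) = 1.801 m; N'_1 = 28·cos(-1.4°) = 28.0; c'Δl = 5.04; W sinα = -0.7
Slice 2: Δl = 1.7/cos5.9° = 1.709 m; N'_2 = 72·cos5.9° = 71.6; c'Δl = 4.79; W sinα = 7.4
Slice 3: Δl = 3.0/cos16.0° = 3.121 m; N'_3 = 217·cos16.0° = 208.6; c'Δl = 8.74; W sinα = 59.8
Slice 4: Δl = 1.5/cos26.1° = 1.670 m; N'_4 = 140·cos26.1° = 125.7; c'Δl = 4.68; W sinα = 61.6
Slice 5: Δl = 1.8/cos34.1° = 2.174 m; N'_5 = 186·cos34.1° = 154.0; c'Δl = 6.09; W sinα = 104.3
Slice 6: Δl = 2.4/cos45.6° = 3.430 m; N'_6 = 187·cos45.6° = 130.8; c'Δl = 9.60; W sinα = 133.6
Slice 7: Δl = 1.7/cos59.9° = 3.390 m; N'_7 = 52·cos59.9° = 26.1; c'Δl = 9.49; W sinα = 45.0
Σc'Δl = 48.4 kN/m; ΣN' = 744.9 kN/m; ΣW sinα = 411.0 kN/m
Resisting = 48.4 + 744.9·tan24.2° = 48.4 + 334.8 = 383.2 kN/m
FS = 383.2 / 411.0 = 0.932

FS = 0.93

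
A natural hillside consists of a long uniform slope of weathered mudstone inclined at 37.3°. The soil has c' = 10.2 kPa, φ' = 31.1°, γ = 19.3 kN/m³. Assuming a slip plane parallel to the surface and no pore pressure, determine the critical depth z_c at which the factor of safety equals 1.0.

z_c = 5.27 m

Setting FS = 1.00 in FS = [c' + γz cos²β tanφ'] / [γz sinβ cosβ] and solving for z:
z = c' / [γ cosβ (FS·sinβ − cosβ·tanφ')]
  = 10.2 / [19.3·cos37.3°·(1.00·sin37.3° − cos37.3°·tan31.1°)]
  = 10.2 / [19.3·0.7955·(1.00·0.6060 − 0.7955·0.6032)]
  = 10.2 / 1.9364 = 5.268 m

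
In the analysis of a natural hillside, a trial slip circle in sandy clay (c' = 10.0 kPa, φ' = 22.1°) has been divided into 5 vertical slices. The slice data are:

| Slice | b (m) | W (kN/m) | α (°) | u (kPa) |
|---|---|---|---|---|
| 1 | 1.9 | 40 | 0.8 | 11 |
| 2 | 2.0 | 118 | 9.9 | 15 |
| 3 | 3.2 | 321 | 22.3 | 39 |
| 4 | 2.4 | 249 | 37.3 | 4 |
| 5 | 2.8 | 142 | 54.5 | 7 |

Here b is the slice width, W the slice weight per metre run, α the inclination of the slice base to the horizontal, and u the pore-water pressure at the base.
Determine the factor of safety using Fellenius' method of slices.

FS = 0.87

Ordinary method of slices: FS = Σ[c'·Δl_i + (W_i cosα_i − u_i·Δl_i)·tanφ'] / Σ W_i sinα_i, with Δl_i = b_i / cosα_i.
Slice 1: Δl = 1.9/cos0.8° = 1.900 m; N'_1 = 40·cos0.8° − 11·1.900 = 19.1; c'Δl = 19.00; W sinα = 0.6
Slice 2: Δl = 2.0/cos9.9° = 2.030 m; N'_2 = 118·cos9.9° − 15·2.030 = 85.8; c'Δl = 20.30; W sinα = 20.3
Slice 3: Δl = 3.2/cos22.3° = 3.459 m; N'_3 = 321·cos22.3° − 39·3.459 = 162.1; c'Δl = 34.59; W sinα = 121.8
Slice 4: Δl = 2.4/cos37.3° = 3.017 m; N'_4 = 249·cos37.3° − 4·3.017 = 186.0; c'Δl = 30.17; W sinα = 150.9
Slice 5: Δl = 2.8/cos54.5° = 4.822 m; N'_5 = 142·cos54.5° − 7·4.822 = 48.7; c'Δl = 48.22; W sinα = 115.6
Σc'Δl = 152.3 kN/m; ΣN' = 501.7 kN/m; ΣW sinα = 409.1 kN/m
Resisting = 152.3 + 501.7·tan22.1° = 152.3 + 203.7 = 356.0 kN/m
FS = 356.0 / 409.1 = 0.870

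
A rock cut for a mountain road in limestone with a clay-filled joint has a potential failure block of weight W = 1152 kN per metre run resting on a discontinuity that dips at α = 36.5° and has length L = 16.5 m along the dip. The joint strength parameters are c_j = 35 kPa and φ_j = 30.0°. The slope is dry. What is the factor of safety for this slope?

FS = 1.62

Resolving the block weight along and normal to the plane and applying the Mohr–Coulomb strength on the joint:
N' = W cosα = 1152·cos36.5° = 926.0 kN/m
Driving force T = W sinα = 1152·sin36.5° = 685.2 kN/m
Resisting force R = c_j·L + N'·tanφ_j = 35·16.5 + 926.0·tan30.0° = 577.5 + 534.7 = 1112.2 kN/m
FS = R / T = 1112.2 / 685.2 = 1.623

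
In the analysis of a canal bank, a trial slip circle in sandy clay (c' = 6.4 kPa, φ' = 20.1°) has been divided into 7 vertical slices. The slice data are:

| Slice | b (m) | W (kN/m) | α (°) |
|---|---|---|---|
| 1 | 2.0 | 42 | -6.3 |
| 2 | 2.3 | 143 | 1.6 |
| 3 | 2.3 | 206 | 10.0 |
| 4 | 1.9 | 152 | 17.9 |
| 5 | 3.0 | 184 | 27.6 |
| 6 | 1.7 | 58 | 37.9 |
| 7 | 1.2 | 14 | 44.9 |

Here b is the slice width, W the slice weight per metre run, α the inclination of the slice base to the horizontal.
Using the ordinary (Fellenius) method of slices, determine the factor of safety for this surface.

FS = 1.77

Ordinary method of slices: FS = Σ[c'·Δl_i + (W_i cosα_i)·tanφ'] / Σ W_i sinα_i, with Δl_i = b_i / cosα_i.
Slice 1: Δl = 2.0/cos(-6.3°) = 2.012 m; N'_1 = 42·cos(-6.3°) = 41.7; c'Δl = 12.88; W sinα = -4.6
Slice 2: Δl = 2.3/cos1.6° = 2.301 m; N'_2 = 143·cos1.6° = 142.9; c'Δl = 14.73; W sinα = 4.0
Slice 3: Δl = 2.3/cos10.0° = 2.335 m; N'_3 = 206·cos10.0° = 202.9; c'Δl = 14.95; W sinα = 35.8
Slice 4: Δl = 1.9/cos17.9° = 1.997 m; N'_4 = 152·cos17.9° = 144.6; c'Δl = 12.78; W sinα = 46.7
Slice 5: Δl = 3.0/cos27.6° = 3.385 m; N'_5 = 184·cos27.6° = 163.1; c'Δl = 21.67; W sinα = 85.2
Slice 6: Δl = 1.7/cos37.9° = 2.154 m; N'_6 = 58·cos37.9° = 45.8; c'Δl = 13.79; W sinα = 35.6
Slice 7: Δl = 1.2/cos44.9° = 1.694 m; N'_7 = 14·cos44.9° = 9.9; c'Δl = 10.84; W sinα = 9.9
Σc'Δl = 101.6 kN/m; ΣN' = 750.9 kN/m; ΣW sinα = 212.6 kN/m
Resisting = 101.6 + 750.9·tan20.1° = 101.6 + 274.8 = 376.4 kN/m
FS = 376.4 / 212.6 = 1.770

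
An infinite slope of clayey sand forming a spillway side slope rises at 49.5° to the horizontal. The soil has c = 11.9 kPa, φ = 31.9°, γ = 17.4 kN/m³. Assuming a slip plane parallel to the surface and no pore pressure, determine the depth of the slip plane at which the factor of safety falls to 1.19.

z = 2.10 m

Setting FS = 1.19 in FS = [c + γz cos²β tanφ] / [γz sinβ cosβ] and solving for z:
z = c / [γ cosβ (FS·sinβ − cosβ·tanφ)]
  = 11.9 / [17.4·cos49.5°·(1.19·sin49.5° − cos49.5°·tan31.9°)]
  = 11.9 / [17.4·0.6494·(1.19·0.7604 − 0.6494·0.6224)]
  = 11.9 / 5.6574 = 2.103 m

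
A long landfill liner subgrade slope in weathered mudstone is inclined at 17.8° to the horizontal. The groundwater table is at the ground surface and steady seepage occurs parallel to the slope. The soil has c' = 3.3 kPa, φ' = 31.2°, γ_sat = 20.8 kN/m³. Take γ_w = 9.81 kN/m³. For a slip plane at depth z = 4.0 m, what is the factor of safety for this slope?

With seepage parallel to the slope and the water table at the surface, the effective normal stress on the slip plane uses the buoyant unit weight γ' = γ_sat − γ_w while the driving shear stress uses γ_sat:
FS = [c' + γ' z cos²β tanφ'] / [γ_sat z sinβ cosβ]
γ' = 20.8 − 9.81 = 10.99 kN/m³
Numerator = 3.3 + 10.99·4.0·cos²17.8°·tan31.2° = 3.3 + 10.99·4.0·0.9066·0.6056 = 27.435 kPa
Denominator = 20.8·4.0·sin17.8°·cos17.8° = 20.8·4.0·0.3057·0.9521 = 24.216 kPa
FS = 27.435 / 24.216 = 1.133

FS = 1.13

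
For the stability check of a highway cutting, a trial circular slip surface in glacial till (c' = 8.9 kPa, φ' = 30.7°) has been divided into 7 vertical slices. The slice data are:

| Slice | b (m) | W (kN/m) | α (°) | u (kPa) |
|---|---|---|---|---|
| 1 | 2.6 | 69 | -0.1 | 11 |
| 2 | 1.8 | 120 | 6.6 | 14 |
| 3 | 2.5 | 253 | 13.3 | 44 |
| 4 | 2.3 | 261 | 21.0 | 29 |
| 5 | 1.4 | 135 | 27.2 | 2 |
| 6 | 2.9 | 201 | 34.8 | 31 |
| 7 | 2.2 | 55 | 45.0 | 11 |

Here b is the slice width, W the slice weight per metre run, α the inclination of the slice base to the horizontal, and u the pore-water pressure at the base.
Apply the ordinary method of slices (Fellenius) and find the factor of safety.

Ordinary method of slices: FS = Σ[c'·Δl_i + (W_i cosα_i − u_i·Δl_i)·tanφ'] / Σ W_i sinα_i, with Δl_i = b_i / cosα_i.
Slice 1: Δl = 2.6/cos(-0.1°) = 2.600 m; N'_1 = 69·cos(-0.1°) − 11·2.600 = 40.4; c'Δl = 23.14; W sinα = -0.1
Slice 2: Δl = 1.8/cos6.6° = 1.812 m; N'_2 = 120·cos6.6° − 14·1.812 = 93.8; c'Δl = 16.13; W sinα = 13.8
Slice 3: Δl = 2.5/cos13.3° = 2.569 m; N'_3 = 253·cos13.3° − 44·2.569 = 133.2; c'Δl = 22.86; W sinα = 58.2
Slice 4: Δl = 2.3/cos21.0° = 2.464 m; N'_4 = 261·cos21.0° − 29·2.464 = 172.2; c'Δl = 21.93; W sinα = 93.5
Slice 5: Δl = 1.4/cos27.2° = 1.574 m; N'_5 = 135·cos27.2° − 2·1.574 = 116.9; c'Δl = 14.01; W sinα = 61.7
Slice 6: Δl = 2.9/cos34.8° = 3.532 m; N'_6 = 201·cos34.8° − 31·3.532 = 55.6; c'Δl = 31.43; W sinα = 114.7
Slice 7: Δl = 2.2/cos45.0° = 3.111 m; N'_7 = 55·cos45.0° − 11·3.111 = 4.7; c'Δl = 27.69; W sinα = 38.9
Σc'Δl = 157.2 kN/m; ΣN' = 616.8 kN/m; ΣW sinα = 380.7 kN/m
Resisting = 157.2 + 616.8·tan30.7° = 157.2 + 366.2 = 523.4 kN/m
FS = 523.4 / 380.7 = 1.375

FS = 1.37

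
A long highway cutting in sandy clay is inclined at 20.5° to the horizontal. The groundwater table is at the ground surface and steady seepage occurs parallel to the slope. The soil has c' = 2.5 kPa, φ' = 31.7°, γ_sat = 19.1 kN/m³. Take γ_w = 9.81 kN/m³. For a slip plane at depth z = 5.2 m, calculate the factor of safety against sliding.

With seepage parallel to the slope and the water table at the surface, the effective normal stress on the slip plane uses the buoyant unit weight γ' = γ_sat − γ_w while the driving shear stress uses γ_sat:
FS = [c' + γ' z cos²β tanφ'] / [γ_sat z sinβ cosβ]
γ' = 19.1 − 9.81 = 9.29 kN/m³
Numerator = 2.5 + 9.29·5.2·cos²20.5°·tan31.7° = 2.5 + 9.29·5.2·0.8774·0.6176 = 28.676 kPa
Denominator = 19.1·5.2·sin20.5°·cos20.5° = 19.1·5.2·0.3502·0.9367 = 32.580 kPa
FS = 28.676 / 32.580 = 0.880

FS = 0.88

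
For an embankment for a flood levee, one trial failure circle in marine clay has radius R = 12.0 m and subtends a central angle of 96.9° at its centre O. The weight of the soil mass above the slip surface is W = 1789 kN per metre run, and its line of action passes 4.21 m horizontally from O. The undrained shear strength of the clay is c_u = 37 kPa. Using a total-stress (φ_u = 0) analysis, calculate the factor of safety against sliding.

Taking moments about the centre O, the resisting moment is provided by the undrained shear strength acting along the arc:
Arc length L_a = R·θ = 12.0·(96.9°·π/180) = 12.0·1.6912 = 20.29 m
M_R = c_u·L_a·R = 37·20.29·12.0 = 9010.8 kN·m/m
M_D = W·d = 1789·4.21 = 7531.7 kN·m/m
FS = M_R / M_D = 9010.8 / 7531.7 = 1.196

FS = 1.20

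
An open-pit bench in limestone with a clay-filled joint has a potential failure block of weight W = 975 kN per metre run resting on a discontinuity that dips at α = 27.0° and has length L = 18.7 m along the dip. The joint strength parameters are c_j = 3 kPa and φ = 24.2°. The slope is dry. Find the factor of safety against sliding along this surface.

Resolving the block weight along and normal to the plane and applying the Mohr–Coulomb strength on the joint:
N' = W cosα = 975·cos27.0° = 868.7 kN/m
Driving force T = W sinα = 975·sin27.0° = 442.6 kN/m
Resisting force R = c_j·L + N'·tanφ = 3·18.7 + 868.7·tan24.2° = 56.1 + 390.4 = 446.5 kN/m
FS = R / T = 446.5 / 442.6 = 1.009

FS = 1.01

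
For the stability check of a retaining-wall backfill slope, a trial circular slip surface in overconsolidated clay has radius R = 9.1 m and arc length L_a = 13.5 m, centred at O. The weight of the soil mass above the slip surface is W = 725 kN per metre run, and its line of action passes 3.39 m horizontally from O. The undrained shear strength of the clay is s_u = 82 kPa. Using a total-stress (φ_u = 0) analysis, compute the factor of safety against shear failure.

FS = 4.10

Taking moments about the centre O, the resisting moment is provided by the undrained shear strength acting along the arc:
M_R = s_u·L_a·R = 82·13.50·9.1 = 10073.7 kN·m/m
M_D = W·d = 725·3.39 = 2457.8 kN·m/m
FS = M_R / M_D = 10073.7 / 2457.8 = 4.099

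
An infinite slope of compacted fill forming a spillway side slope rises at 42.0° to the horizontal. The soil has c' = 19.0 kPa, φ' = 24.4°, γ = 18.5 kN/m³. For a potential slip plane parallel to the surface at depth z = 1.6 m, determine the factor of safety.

FS = 1.79

For an infinite slope with a slip plane parallel to the surface (no pore pressure): FS = [c' + γz cos²β tanφ'] / [γz sinβ cosβ].
γz = 18.5·1.6 = 29.60 kN/m²
Numerator = 19.0 + 29.60·cos²42.0°·tan24.4° = 19.0 + 29.60·0.5523·0.4536 = 26.415 kPa
Denominator = 29.60·sin42.0°·cos42.0° = 29.60·0.6691·0.7431 = 14.719 kPa
FS = 26.415 / 14.719 = 1.795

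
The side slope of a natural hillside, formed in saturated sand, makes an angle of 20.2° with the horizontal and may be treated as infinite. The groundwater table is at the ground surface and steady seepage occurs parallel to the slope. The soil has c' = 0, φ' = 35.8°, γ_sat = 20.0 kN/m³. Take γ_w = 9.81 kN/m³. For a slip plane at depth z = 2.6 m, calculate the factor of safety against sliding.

FS = 1.00

With seepage parallel to the slope and the water table at the surface, the effective normal stress on the slip plane uses the buoyant unit weight γ' = γ_sat − γ_w while the driving shear stress uses γ_sat:
FS = [c' + γ' z cos²β tanφ'] / [γ_sat z sinβ cosβ]
(For c' = 0 this reduces to FS = (γ'/γ_sat)·tanφ'/tanβ.)
γ' = 20.0 − 9.81 = 10.19 kN/m³
Numerator = 0.0 + 10.19·2.6·cos²20.2°·tan35.8° = 0.0 + 10.19·2.6·0.8808·0.7212 = 16.830 kPa
Denominator = 20.0·2.6·sin20.2°·cos20.2° = 20.0·2.6·0.3453·0.9385 = 16.851 kPa
FS = 16.830 / 16.851 = 0.999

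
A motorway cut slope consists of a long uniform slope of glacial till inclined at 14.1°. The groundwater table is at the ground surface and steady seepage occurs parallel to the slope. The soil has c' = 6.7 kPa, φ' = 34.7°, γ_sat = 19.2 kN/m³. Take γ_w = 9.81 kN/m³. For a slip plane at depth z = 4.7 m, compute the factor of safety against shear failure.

With seepage parallel to the slope and the water table at the surface, the effective normal stress on the slip plane uses the buoyant unit weight γ' = γ_sat − γ_w while the driving shear stress uses γ_sat:
FS = [c' + γ' z cos²β tanφ'] / [γ_sat z sinβ cosβ]
γ' = 19.2 − 9.81 = 9.39 kN/m³
Numerator = 6.7 + 9.39·4.7·cos²14.1°·tan34.7° = 6.7 + 9.39·4.7·0.9407·0.6924 = 35.446 kPa
Denominator = 19.2·4.7·sin14.1°·cos14.1° = 19.2·4.7·0.2436·0.9699 = 21.321 kPa
FS = 35.446 / 21.321 = 1.662

FS = 1.66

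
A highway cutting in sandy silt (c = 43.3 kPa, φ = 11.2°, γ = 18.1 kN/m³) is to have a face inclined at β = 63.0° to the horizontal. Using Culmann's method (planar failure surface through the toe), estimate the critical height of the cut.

H_c = 21.92 m

Culmann's analysis gives the critical failure plane at α_cr = (β + φ)/2 = (63.0 + 11.2)/2 = 37.1°, and the critical height
H_c = (4c/γ) · sinβ cosφ / [1 − cos(β − φ)]
    = (4·43.3/18.1) · sin63.0°·cos11.2° / [1 − cos(51.8°)]
    = 9.569 · 0.8910·0.9810 / [1 − 0.6184]
    = 9.569 · 0.8740 / 0.3816
    = 21.92 m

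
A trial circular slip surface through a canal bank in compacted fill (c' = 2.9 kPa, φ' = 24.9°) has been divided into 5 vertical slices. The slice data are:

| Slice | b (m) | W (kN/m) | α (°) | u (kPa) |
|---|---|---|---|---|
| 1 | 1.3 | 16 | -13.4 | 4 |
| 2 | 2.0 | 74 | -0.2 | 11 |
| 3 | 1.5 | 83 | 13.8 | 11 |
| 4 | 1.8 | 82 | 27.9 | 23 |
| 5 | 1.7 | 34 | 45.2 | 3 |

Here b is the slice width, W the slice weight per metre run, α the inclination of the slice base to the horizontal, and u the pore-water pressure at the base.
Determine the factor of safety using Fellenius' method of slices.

FS = 1.34

Ordinary method of slices: FS = Σ[c'·Δl_i + (W_i cosα_i − u_i·Δl_i)·tanφ'] / Σ W_i sinα_i, with Δl_i = b_i / cosα_i.
Slice 1: Δl = 1.3/cos(-13.4°) = 1.336 m; N'_1 = 16·cos(-13.4°) − 4·1.336 = 10.2; c'Δl = 3.88; W sinα = -3.7
Slice 2: Δl = 2.0/cos(-0.2°) = 2.000 m; N'_2 = 74·cos(-0.2°) − 11·2.000 = 52.0; c'Δl = 5.80; W sinα = -0.3
Slice 3: Δl = 1.5/cos13.8° = 1.545 m; N'_3 = 83·cos13.8° − 11·1.545 = 63.6; c'Δl = 4.48; W sinα = 19.8
Slice 4: Δl = 1.8/cos27.9° = 2.037 m; N'_4 = 82·cos27.9° − 23·2.037 = 25.6; c'Δl = 5.91; W sinα = 38.4
Slice 5: Δl = 1.7/cos45.2° = 2.413 m; N'_5 = 34·cos45.2° − 3·2.413 = 16.7; c'Δl = 7.00; W sinα = 24.1
Σc'Δl = 27.1 kN/m; ΣN' = 168.2 kN/m; ΣW sinα = 78.3 kN/m
Resisting = 27.1 + 168.2·tan24.9° = 27.1 + 78.1 = 105.1 kN/m
FS = 105.1 / 78.3 = 1.342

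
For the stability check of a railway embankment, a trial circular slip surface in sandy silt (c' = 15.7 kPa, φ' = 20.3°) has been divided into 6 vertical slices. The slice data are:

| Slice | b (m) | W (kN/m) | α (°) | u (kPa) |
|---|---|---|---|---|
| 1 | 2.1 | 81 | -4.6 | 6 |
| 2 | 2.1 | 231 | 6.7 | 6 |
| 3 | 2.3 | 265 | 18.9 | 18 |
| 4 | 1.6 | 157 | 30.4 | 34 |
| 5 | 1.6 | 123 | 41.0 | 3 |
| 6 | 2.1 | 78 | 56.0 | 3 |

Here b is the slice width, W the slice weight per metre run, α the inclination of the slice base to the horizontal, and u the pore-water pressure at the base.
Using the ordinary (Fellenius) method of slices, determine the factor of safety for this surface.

Ordinary method of slices: FS = Σ[c'·Δl_i + (W_i cosα_i − u_i·Δl_i)·tanφ'] / Σ W_i sinα_i, with Δl_i = b_i / cosα_i.
Slice 1: Δl = 2.1/cos(-4.6°) = 2.107 m; N'_1 = 81·cos(-4.6°) − 6·2.107 = 68.1; c'Δl = 33.08; W sinα = -6.5
Slice 2: Δl = 2.1/cos6.7° = 2.114 m; N'_2 = 231·cos6.7° − 6·2.114 = 216.7; c'Δl = 33.20; W sinα = 27.0
Slice 3: Δl = 2.3/cos18.9° = 2.431 m; N'_3 = 265·cos18.9° − 18·2.431 = 207.0; c'Δl = 38.17; W sinα = 85.8
Slice 4: Δl = 1.6/cos30.4° = 1.855 m; N'_4 = 157·cos30.4° − 34·1.855 = 72.3; c'Δl = 29.12; W sinα = 79.4
Slice 5: Δl = 1.6/cos41.0° = 2.120 m; N'_5 = 123·cos41.0° − 3·2.120 = 86.5; c'Δl = 33.28; W sinα = 80.7
Slice 6: Δl = 2.1/cos56.0° = 3.755 m; N'_6 = 78·cos56.0° − 3·3.755 = 32.4; c'Δl = 58.96; W sinα = 64.7
Σc'Δl = 225.8 kN/m; ΣN' = 683.0 kN/m; ΣW sinα = 331.1 kN/m
Resisting = 225.8 + 683.0·tan20.3° = 225.8 + 252.6 = 478.4 kN/m
FS = 478.4 / 331.1 = 1.445

FS = 1.45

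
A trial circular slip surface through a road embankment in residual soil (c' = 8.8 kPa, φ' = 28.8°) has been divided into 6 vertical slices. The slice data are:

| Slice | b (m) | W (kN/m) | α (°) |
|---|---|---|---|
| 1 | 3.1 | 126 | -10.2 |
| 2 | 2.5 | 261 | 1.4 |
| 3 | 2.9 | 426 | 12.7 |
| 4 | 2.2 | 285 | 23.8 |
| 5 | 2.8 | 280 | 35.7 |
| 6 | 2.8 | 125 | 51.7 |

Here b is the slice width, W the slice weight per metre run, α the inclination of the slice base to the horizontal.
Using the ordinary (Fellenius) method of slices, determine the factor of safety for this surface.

Ordinary method of slices: FS = Σ[c'·Δl_i + (W_i cosα_i)·tanφ'] / Σ W_i sinα_i, with Δl_i = b_i / cosα_i.
Slice 1: Δl = 3.1/cos(-10.2°) = 3.150 m; N'_1 = 126·cos(-10.2°) = 124.0; c'Δl = 27.72; W sinα = -22.3
Slice 2: Δl = 2.5/cos1.4° = 2.501 m; N'_2 = 261·cos1.4° = 260.9; c'Δl = 22.01; W sinα = 6.4
Slice 3: Δl = 2.9/cos12.7° = 2.973 m; N'_3 = 426·cos12.7° = 415.6; c'Δl = 26.16; W sinα = 93.7
Slice 4: Δl = 2.2/cos23.8° = 2.404 m; N'_4 = 285·cos23.8° = 260.8; c'Δl = 21.16; W sinα = 115.0
Slice 5: Δl = 2.8/cos35.7° = 3.448 m; N'_5 = 280·cos35.7° = 227.4; c'Δl = 30.34; W sinα = 163.4
Slice 6: Δl = 2.8/cos51.7° = 4.518 m; N'_6 = 125·cos51.7° = 77.5; c'Δl = 39.76; W sinα = 98.1
Σc'Δl = 167.1 kN/m; ΣN' = 1366.1 kN/m; ΣW sinα = 454.2 kN/m
Resisting = 167.1 + 1366.1·tan28.8° = 167.1 + 751.0 = 918.2 kN/m
FS = 918.2 / 454.2 = 2.021

FS = 2.02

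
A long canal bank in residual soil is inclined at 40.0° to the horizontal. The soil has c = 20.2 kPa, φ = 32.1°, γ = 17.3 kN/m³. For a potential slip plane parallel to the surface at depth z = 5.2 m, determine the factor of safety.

For an infinite slope with a slip plane parallel to the surface (no pore pressure): FS = [c + γz cos²β tanφ] / [γz sinβ cosβ].
γz = 17.3·5.2 = 89.96 kN/m²
Numerator = 20.2 + 89.96·cos²40.0°·tan32.1° = 20.2 + 89.96·0.5868·0.6273 = 53.316 kPa
Denominator = 89.96·sin40.0°·cos40.0° = 89.96·0.6428·0.7660 = 44.297 kPa
FS = 53.316 / 44.297 = 1.204

FS = 1.20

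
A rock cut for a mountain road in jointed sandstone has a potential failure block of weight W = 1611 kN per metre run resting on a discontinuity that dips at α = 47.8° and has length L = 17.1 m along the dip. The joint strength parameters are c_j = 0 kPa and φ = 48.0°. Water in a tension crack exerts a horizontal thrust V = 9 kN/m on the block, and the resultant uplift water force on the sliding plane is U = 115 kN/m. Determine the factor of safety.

FS = 0.89

Resolving the block weight along and normal to the plane and applying the Mohr–Coulomb strength on the joint:
N' = W cosα − U − V sinα = 1611·cos47.8° − 115 − 9·sin47.8° = 960.5 kN/m
Driving force T = W sinα + V cosα = 1611·sin47.8° + 9·cos47.8° = 1199.5 kN/m
Resisting force R = c_j·L + N'·tanφ = 0·17.1 + 960.5·tan48.0° = 0.0 + 1066.7 = 1066.7 kN/m
FS = R / T = 1066.7 / 1199.5 = 0.889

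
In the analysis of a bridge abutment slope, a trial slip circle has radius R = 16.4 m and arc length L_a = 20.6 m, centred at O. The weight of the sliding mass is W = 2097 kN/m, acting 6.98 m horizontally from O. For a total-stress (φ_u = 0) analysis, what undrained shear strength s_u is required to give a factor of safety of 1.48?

s_u = 64.1 kPa

FS = s_u·L_a·R / (W·d), so s_u = FS·W·d / (L_a·R).
s_u = 1.48·2097·6.98 / (20.60·16.4) = 21662.8 / 337.84 = 64.12 kPa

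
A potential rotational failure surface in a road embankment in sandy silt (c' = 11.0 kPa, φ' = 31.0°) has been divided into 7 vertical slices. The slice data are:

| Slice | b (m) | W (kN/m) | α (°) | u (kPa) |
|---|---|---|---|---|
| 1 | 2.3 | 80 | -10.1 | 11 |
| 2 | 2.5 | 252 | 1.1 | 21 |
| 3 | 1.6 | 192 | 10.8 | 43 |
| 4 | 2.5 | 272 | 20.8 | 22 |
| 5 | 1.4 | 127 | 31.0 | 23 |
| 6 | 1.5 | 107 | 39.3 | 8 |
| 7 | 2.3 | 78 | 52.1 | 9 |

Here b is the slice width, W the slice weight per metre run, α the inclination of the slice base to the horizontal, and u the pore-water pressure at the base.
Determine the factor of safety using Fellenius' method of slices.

Ordinary method of slices: FS = Σ[c'·Δl_i + (W_i cosα_i − u_i·Δl_i)·tanφ'] / Σ W_i sinα_i, with Δl_i = b_i / cosα_i.
Slice 1: Δl = 2.3/cos(-10.1°) = 2.336 m; N'_1 = 80·cos(-10.1°) − 11·2.336 = 53.1; c'Δl = 25.70; W sinα = -14.0
Slice 2: Δl = 2.5/cos1.1° = 2.500 m; N'_2 = 252·cos1.1° − 21·2.500 = 199.4; c'Δl = 27.51; W sinα = 4.8
Slice 3: Δl = 1.6/cos10.8° = 1.629 m; N'_3 = 192·cos10.8° − 43·1.629 = 118.6; c'Δl = 17.92; W sinα = 36.0
Slice 4: Δl = 2.5/cos20.8° = 2.674 m; N'_4 = 272·cos20.8° − 22·2.674 = 195.4; c'Δl = 29.42; W sinα = 96.6
Slice 5: Δl = 1.4/cos31.0° = 1.633 m; N'_5 = 127·cos31.0° − 23·1.633 = 71.3; c'Δl = 17.97; W sinα = 65.4
Slice 6: Δl = 1.5/cos39.3° = 1.938 m; N'_6 = 107·cos39.3° − 8·1.938 = 67.3; c'Δl = 21.32; W sinα = 67.8
Slice 7: Δl = 2.3/cos52.1° = 3.744 m; N'_7 = 78·cos52.1° − 9·3.744 = 14.2; c'Δl = 41.19; W sinα = 61.5
Σc'Δl = 181.0 kN/m; ΣN' = 719.3 kN/m; ΣW sinα = 318.1 kN/m
Resisting = 181.0 + 719.3·tan31.0° = 181.0 + 432.2 = 613.2 kN/m
FS = 613.2 / 318.1 = 1.928

FS = 1.93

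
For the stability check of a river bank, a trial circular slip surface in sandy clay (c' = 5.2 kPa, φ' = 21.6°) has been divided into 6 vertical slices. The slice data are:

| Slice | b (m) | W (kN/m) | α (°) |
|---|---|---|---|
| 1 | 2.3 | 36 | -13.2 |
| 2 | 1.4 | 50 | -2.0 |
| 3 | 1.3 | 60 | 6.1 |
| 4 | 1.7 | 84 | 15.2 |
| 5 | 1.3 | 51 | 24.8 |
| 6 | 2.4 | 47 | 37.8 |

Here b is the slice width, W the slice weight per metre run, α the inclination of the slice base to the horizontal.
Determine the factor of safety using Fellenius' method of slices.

Ordinary method of slices: FS = Σ[c'·Δl_i + (W_i cosα_i)·tanφ'] / Σ W_i sinα_i, with Δl_i = b_i / cosα_i.
Slice 1: Δl = 2.3/cos(-13.2°) = 2.362 m; N'_1 = 36·cos(-13.2°) = 35.0; c'Δl = 12.28; W sinα = -8.2
Slice 2: Δl = 1.4/cos(-2.0°) = 1.401 m; N'_2 = 50·cos(-2.0°) = 50.0; c'Δl = 7.28; W sinα = -1.7
Slice 3: Δl = 1.3/cos6.1° = 1.307 m; N'_3 = 60·cos6.1° = 59.7; c'Δl = 6.80; W sinα = 6.4
Slice 4: Δl = 1.7/cos15.2° = 1.762 m; N'_4 = 84·cos15.2° = 81.1; c'Δl = 9.16; W sinα = 22.0
Slice 5: Δl = 1.3/cos24.8° = 1.432 m; N'_5 = 51·cos24.8° = 46.3; c'Δl = 7.45; W sinα = 21.4
Slice 6: Δl = 2.4/cos37.8° = 3.037 m; N'_6 = 47·cos37.8° = 37.1; c'Δl = 15.79; W sinα = 28.8
Σc'Δl = 58.8 kN/m; ΣN' = 309.2 kN/m; ΣW sinα = 68.6 kN/m
Resisting = 58.8 + 309.2·tan21.6° = 58.8 + 122.4 = 181.2 kN/m
FS = 181.2 / 68.6 = 2.640

FS = 2.64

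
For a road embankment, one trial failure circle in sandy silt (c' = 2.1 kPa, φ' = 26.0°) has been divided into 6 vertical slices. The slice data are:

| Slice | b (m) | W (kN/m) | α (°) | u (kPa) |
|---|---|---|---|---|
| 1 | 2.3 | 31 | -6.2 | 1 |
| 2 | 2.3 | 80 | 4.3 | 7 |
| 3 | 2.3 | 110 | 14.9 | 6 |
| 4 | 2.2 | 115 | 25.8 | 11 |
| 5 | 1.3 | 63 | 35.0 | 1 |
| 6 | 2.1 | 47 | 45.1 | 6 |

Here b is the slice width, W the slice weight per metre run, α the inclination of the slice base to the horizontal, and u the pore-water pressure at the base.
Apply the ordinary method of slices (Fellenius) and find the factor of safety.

Ordinary method of slices: FS = Σ[c'·Δl_i + (W_i cosα_i − u_i·Δl_i)·tanφ'] / Σ W_i sinα_i, with Δl_i = b_i / cosα_i.
Slice 1: Δl = 2.3/cos(-6.2°) = 2.314 m; N'_1 = 31·cos(-6.2°) − 1·2.314 = 28.5; c'Δl = 4.86; W sinα = -3.3
Slice 2: Δl = 2.3/cos4.3° = 2.306 m; N'_2 = 80·cos4.3° − 7·2.306 = 63.6; c'Δl = 4.84; W sinα = 6.0
Slice 3: Δl = 2.3/cos14.9° = 2.380 m; N'_3 = 110·cos14.9° − 6·2.380 = 92.0; c'Δl = 5.00; W sinα = 28.3
Slice 4: Δl = 2.2/cos25.8° = 2.444 m; N'_4 = 115·cos25.8° − 11·2.444 = 76.7; c'Δl = 5.13; W sinα = 50.1
Slice 5: Δl = 1.3/cos35.0° = 1.587 m; N'_5 = 63·cos35.0° − 1·1.587 = 50.0; c'Δl = 3.33; W sinα = 36.1
Slice 6: Δl = 2.1/cos45.1° = 2.975 m; N'_6 = 47·cos45.1° − 6·2.975 = 15.3; c'Δl = 6.25; W sinα = 33.3
Σc'Δl = 29.4 kN/m; ΣN' = 326.2 kN/m; ΣW sinα = 150.4 kN/m
Resisting = 29.4 + 326.2·tan26.0° = 29.4 + 159.1 = 188.5 kN/m
FS = 188.5 / 150.4 = 1.253

FS = 1.25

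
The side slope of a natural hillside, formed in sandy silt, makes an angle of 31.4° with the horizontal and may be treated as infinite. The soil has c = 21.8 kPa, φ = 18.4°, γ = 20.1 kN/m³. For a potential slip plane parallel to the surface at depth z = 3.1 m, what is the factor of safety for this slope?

For an infinite slope with a slip plane parallel to the surface (no pore pressure): FS = [c + γz cos²β tanφ] / [γz sinβ cosβ].
γz = 20.1·3.1 = 62.31 kN/m²
Numerator = 21.8 + 62.31·cos²31.4°·tan18.4° = 21.8 + 62.31·0.7285·0.3327 = 36.901 kPa
Denominator = 62.31·sin31.4°·cos31.4° = 62.31·0.5210·0.8536 = 27.710 kPa
FS = 36.901 / 27.710 = 1.332

FS = 1.33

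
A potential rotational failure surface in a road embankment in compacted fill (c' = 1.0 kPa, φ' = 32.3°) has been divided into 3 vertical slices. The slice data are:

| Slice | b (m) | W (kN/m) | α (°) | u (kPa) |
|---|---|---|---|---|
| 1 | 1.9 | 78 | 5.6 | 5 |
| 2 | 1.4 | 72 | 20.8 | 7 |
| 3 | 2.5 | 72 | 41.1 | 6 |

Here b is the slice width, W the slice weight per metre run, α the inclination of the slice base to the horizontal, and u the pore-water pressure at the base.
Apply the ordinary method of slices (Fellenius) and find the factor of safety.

FS = 1.33

Ordinary method of slices: FS = Σ[c'·Δl_i + (W_i cosα_i − u_i·Δl_i)·tanφ'] / Σ W_i sinα_i, with Δl_i = b_i / cosα_i.
Slice 1: Δl = 1.9/cos5.6° = 1.909 m; N'_1 = 78·cos5.6° − 5·1.909 = 68.1; c'Δl = 1.91; W sinα = 7.6
Slice 2: Δl = 1.4/cos20.8° = 1.498 m; N'_2 = 72·cos20.8° − 7·1.498 = 56.8; c'Δl = 1.50; W sinα = 25.6
Slice 3: Δl = 2.5/cos41.1° = 3.318 m; N'_3 = 72·cos41.1° − 6·3.318 = 34.4; c'Δl = 3.32; W sinα = 47.3
Σc'Δl = 6.7 kN/m; ΣN' = 159.3 kN/m; ΣW sinα = 80.5 kN/m
Resisting = 6.7 + 159.3·tan32.3° = 6.7 + 100.7 = 107.4 kN/m
FS = 107.4 / 80.5 = 1.334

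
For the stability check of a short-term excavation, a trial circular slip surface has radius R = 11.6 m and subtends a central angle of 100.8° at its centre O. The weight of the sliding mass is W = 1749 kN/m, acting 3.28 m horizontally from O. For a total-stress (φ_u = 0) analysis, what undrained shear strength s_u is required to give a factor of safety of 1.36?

s_u = 33.0 kPa

FS = s_u·L_a·R / (W·d), so s_u = FS·W·d / (L_a·R).
Arc length L_a = R·θ = 11.6·(100.8°·π/180) = 11.6·1.7593 = 20.41 m
s_u = 1.36·1749·3.28 / (20.41·11.6) = 7801.9 / 236.73 = 32.96 kPa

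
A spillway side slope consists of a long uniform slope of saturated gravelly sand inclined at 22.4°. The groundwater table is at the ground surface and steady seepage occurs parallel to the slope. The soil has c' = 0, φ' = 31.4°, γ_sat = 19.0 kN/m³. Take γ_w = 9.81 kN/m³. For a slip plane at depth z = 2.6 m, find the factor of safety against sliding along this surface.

With seepage parallel to the slope and the water table at the surface, the effective normal stress on the slip plane uses the buoyant unit weight γ' = γ_sat − γ_w while the driving shear stress uses γ_sat:
FS = [c' + γ' z cos²β tanφ'] / [γ_sat z sinβ cosβ]
(For c' = 0 this reduces to FS = (γ'/γ_sat)·tanφ'/tanβ.)
γ' = 19.0 − 9.81 = 9.19 kN/m³
Numerator = 0.0 + 9.19·2.6·cos²22.4°·tan31.4° = 0.0 + 9.19·2.6·0.8548·0.6104 = 12.467 kPa
Denominator = 19.0·2.6·sin22.4°·cos22.4° = 19.0·2.6·0.3811·0.9245 = 17.404 kPa
FS = 12.467 / 17.404 = 0.716

FS = 0.72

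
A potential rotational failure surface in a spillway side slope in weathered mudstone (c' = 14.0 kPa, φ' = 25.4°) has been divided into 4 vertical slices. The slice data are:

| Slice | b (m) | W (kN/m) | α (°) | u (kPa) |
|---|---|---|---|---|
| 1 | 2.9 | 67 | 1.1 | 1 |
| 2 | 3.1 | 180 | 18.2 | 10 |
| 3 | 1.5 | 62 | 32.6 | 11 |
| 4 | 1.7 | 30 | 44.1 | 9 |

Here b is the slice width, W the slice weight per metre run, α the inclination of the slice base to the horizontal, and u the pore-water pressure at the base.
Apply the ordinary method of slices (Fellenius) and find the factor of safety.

Ordinary method of slices: FS = Σ[c'·Δl_i + (W_i cosα_i − u_i·Δl_i)·tanφ'] / Σ W_i sinα_i, with Δl_i = b_i / cosα_i.
Slice 1: Δl = 2.9/cos1.1° = 2.901 m; N'_1 = 67·cos1.1° − 1·2.901 = 64.1; c'Δl = 40.61; W sinα = 1.3
Slice 2: Δl = 3.1/cos18.2° = 3.263 m; N'_2 = 180·cos18.2° − 10·3.263 = 138.4; c'Δl = 45.69; W sinα = 56.2
Slice 3: Δl = 1.5/cos32.6° = 1.781 m; N'_3 = 62·cos32.6° − 11·1.781 = 32.6; c'Δl = 24.93; W sinα = 33.4
Slice 4: Δl = 1.7/cos44.1° = 2.367 m; N'_4 = 30·cos44.1° − 9·2.367 = 0.2; c'Δl = 33.14; W sinα = 20.9
Σc'Δl = 144.4 kN/m; ΣN' = 235.3 kN/m; ΣW sinα = 111.8 kN/m
Resisting = 144.4 + 235.3·tan25.4° = 144.4 + 111.7 = 256.1 kN/m
FS = 256.1 / 111.8 = 2.291

FS = 2.29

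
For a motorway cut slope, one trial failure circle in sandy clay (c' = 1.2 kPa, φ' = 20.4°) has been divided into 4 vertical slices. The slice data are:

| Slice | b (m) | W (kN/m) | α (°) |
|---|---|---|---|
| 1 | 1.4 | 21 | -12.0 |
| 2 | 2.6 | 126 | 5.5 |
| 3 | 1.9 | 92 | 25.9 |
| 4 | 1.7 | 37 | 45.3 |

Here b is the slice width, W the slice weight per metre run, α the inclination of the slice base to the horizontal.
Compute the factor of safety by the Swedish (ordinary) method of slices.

FS = 1.42

Ordinary method of slices: FS = Σ[c'·Δl_i + (W_i cosα_i)·tanφ'] / Σ W_i sinα_i, with Δl_i = b_i / cosα_i.
Slice 1: Δl = 1.4/cos(-12.0°) = 1.431 m; N'_1 = 21·cos(-12.0°) = 20.5; c'Δl = 1.72; W sinα = -4.4
Slice 2: Δl = 2.6/cos5.5° = 2.612 m; N'_2 = 126·cos5.5° = 125.4; c'Δl = 3.13; W sinα = 12.1
Slice 3: Δl = 1.9/cos25.9° = 2.112 m; N'_3 = 92·cos25.9° = 82.8; c'Δl = 2.53; W sinα = 40.2
Slice 4: Δl = 1.7/cos45.3° = 2.417 m; N'_4 = 37·cos45.3° = 26.0; c'Δl = 2.90; W sinα = 26.3
Σc'Δl = 10.3 kN/m; ΣN' = 254.7 kN/m; ΣW sinα = 74.2 kN/m
Resisting = 10.3 + 254.7·tan20.4° = 10.3 + 94.7 = 105.0 kN/m
FS = 105.0 / 74.2 = 1.416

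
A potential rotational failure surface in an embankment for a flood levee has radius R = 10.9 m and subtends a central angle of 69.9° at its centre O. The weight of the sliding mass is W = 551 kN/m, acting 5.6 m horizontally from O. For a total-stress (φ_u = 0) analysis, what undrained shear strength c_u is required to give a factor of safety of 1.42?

c_u = 30.2 kPa

FS = c_u·L_a·R / (W·d), so c_u = FS·W·d / (L_a·R).
Arc length L_a = R·θ = 10.9·(69.9°·π/180) = 10.9·1.2200 = 13.30 m
c_u = 1.42·551·5.6 / (13.30·10.9) = 4381.6 / 144.95 = 30.23 kPa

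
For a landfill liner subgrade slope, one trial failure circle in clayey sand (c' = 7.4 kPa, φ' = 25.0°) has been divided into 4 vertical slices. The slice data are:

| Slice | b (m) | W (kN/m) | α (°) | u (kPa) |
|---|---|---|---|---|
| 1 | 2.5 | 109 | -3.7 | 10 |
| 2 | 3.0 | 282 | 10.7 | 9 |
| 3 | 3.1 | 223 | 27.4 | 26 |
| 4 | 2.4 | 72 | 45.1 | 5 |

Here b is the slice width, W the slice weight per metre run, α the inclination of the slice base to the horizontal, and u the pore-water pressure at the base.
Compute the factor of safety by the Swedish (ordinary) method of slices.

FS = 1.57

Ordinary method of slices: FS = Σ[c'·Δl_i + (W_i cosα_i − u_i·Δl_i)·tanφ'] / Σ W_i sinα_i, with Δl_i = b_i / cosα_i.
Slice 1: Δl = 2.5/cos(-3.7°) = 2.505 m; N'_1 = 109·cos(-3.7°) − 10·2.505 = 83.7; c'Δl = 18.54; W sinα = -7.0
Slice 2: Δl = 3.0/cos10.7° = 3.053 m; N'_2 = 282·cos10.7° − 9·3.053 = 249.6; c'Δl = 22.59; W sinα = 52.4
Slice 3: Δl = 3.1/cos27.4° = 3.492 m; N'_3 = 223·cos27.4° − 26·3.492 = 107.2; c'Δl = 25.84; W sinα = 102.6
Slice 4: Δl = 2.4/cos45.1° = 3.400 m; N'_4 = 72·cos45.1° − 5·3.400 = 33.8; c'Δl = 25.16; W sinα = 51.0
Σc'Δl = 92.1 kN/m; ΣN' = 474.4 kN/m; ΣW sinα = 198.9 kN/m
Resisting = 92.1 + 474.4·tan25.0° = 92.1 + 221.2 = 313.3 kN/m
FS = 313.3 / 198.9 = 1.575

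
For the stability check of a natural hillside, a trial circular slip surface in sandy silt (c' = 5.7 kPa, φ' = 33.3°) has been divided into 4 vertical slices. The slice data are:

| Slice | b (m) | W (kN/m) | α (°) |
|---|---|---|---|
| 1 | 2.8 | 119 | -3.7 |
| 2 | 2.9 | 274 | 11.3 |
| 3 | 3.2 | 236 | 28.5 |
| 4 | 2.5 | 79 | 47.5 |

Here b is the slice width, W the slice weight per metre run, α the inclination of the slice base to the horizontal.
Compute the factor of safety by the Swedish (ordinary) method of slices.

Ordinary method of slices: FS = Σ[c'·Δl_i + (W_i cosα_i)·tanφ'] / Σ W_i sinα_i, with Δl_i = b_i / cosα_i.
Slice 1: Δl = 2.8/cos(-3.7°) = 2.806 m; N'_1 = 119·cos(-3.7°) = 118.8; c'Δl = 15.99; W sinα = -7.7
Slice 2: Δl = 2.9/cos11.3° = 2.957 m; N'_2 = 274·cos11.3° = 268.7; c'Δl = 16.86; W sinα = 53.7
Slice 3: Δl = 3.2/cos28.5° = 3.641 m; N'_3 = 236·cos28.5° = 207.4; c'Δl = 20.76; W sinα = 112.6
Slice 4: Δl = 2.5/cos47.5° = 3.700 m; N'_4 = 79·cos47.5° = 53.4; c'Δl = 21.09; W sinα = 58.2
Σc'Δl = 74.7 kN/m; ΣN' = 648.2 kN/m; ΣW sinα = 216.9 kN/m
Resisting = 74.7 + 648.2·tan33.3° = 74.7 + 425.8 = 500.5 kN/m
FS = 500.5 / 216.9 = 2.308

FS = 2.31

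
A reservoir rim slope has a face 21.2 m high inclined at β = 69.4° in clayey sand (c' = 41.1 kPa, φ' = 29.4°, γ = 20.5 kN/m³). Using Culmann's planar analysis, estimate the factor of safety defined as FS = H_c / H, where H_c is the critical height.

FS = 1.32

H_c = (4c'/γ) · sinβ cosφ' / [1 − cos(β − φ')]
    = (4·41.1/20.5) · sin69.4°·cos29.4° / [1 − cos40.0°]
    = 8.020 · 0.8155 / 0.2340 = 27.95 m
FS = H_c / H = 27.95 / 21.2 = 1.319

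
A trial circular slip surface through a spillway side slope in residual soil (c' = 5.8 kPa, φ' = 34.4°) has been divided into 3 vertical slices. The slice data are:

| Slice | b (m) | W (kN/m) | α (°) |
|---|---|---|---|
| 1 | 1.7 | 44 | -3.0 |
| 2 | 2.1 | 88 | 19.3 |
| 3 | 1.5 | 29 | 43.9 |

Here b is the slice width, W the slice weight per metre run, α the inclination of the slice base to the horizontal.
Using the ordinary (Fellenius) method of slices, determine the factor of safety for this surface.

Ordinary method of slices: FS = Σ[c'·Δl_i + (W_i cosα_i)·tanφ'] / Σ W_i sinα_i, with Δl_i = b_i / cosα_i.
Slice 1: Δl = 1.7/cos(-3.0°) = 1.702 m; N'_1 = 44·cos(-3.0°) = 43.9; c'Δl = 9.87; W sinα = -2.3
Slice 2: Δl = 2.1/cos19.3° = 2.225 m; N'_2 = 88·cos19.3° = 83.1; c'Δl = 12.91; W sinα = 29.1
Slice 3: Δl = 1.5/cos43.9° = 2.082 m; N'_3 = 29·cos43.9° = 20.9; c'Δl = 12.07; W sinα = 20.1
Σc'Δl = 34.9 kN/m; ΣN' = 147.9 kN/m; ΣW sinα = 46.9 kN/m
Resisting = 34.9 + 147.9·tan34.4° = 34.9 + 101.3 = 136.1 kN/m
FS = 136.1 / 46.9 = 2.903

FS = 2.90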